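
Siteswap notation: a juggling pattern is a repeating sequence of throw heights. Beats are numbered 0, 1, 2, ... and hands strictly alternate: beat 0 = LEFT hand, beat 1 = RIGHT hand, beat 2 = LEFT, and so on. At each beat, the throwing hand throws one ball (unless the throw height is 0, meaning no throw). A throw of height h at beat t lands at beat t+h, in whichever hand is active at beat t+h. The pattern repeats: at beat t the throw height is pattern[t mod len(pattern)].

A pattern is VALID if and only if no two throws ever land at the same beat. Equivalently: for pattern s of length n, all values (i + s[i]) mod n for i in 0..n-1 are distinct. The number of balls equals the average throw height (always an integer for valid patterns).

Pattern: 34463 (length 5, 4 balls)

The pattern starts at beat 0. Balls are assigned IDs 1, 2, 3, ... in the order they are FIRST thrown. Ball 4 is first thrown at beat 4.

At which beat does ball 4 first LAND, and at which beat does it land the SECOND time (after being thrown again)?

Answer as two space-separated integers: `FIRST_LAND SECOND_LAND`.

Beat 0 (L): throw ball1 h=3 -> lands@3:R; in-air after throw: [b1@3:R]
Beat 1 (R): throw ball2 h=4 -> lands@5:R; in-air after throw: [b1@3:R b2@5:R]
Beat 2 (L): throw ball3 h=4 -> lands@6:L; in-air after throw: [b1@3:R b2@5:R b3@6:L]
Beat 3 (R): throw ball1 h=6 -> lands@9:R; in-air after throw: [b2@5:R b3@6:L b1@9:R]
Beat 4 (L): throw ball4 h=3 -> lands@7:R; in-air after throw: [b2@5:R b3@6:L b4@7:R b1@9:R]
Beat 5 (R): throw ball2 h=3 -> lands@8:L; in-air after throw: [b3@6:L b4@7:R b2@8:L b1@9:R]
Beat 6 (L): throw ball3 h=4 -> lands@10:L; in-air after throw: [b4@7:R b2@8:L b1@9:R b3@10:L]
Beat 7 (R): throw ball4 h=4 -> lands@11:R; in-air after throw: [b2@8:L b1@9:R b3@10:L b4@11:R]
Beat 8 (L): throw ball2 h=6 -> lands@14:L; in-air after throw: [b1@9:R b3@10:L b4@11:R b2@14:L]
Beat 9 (R): throw ball1 h=3 -> lands@12:L; in-air after throw: [b3@10:L b4@11:R b1@12:L b2@14:L]
Beat 10 (L): throw ball3 h=3 -> lands@13:R; in-air after throw: [b4@11:R b1@12:L b3@13:R b2@14:L]
Beat 11 (R): throw ball4 h=4 -> lands@15:R; in-air after throw: [b1@12:L b3@13:R b2@14:L b4@15:R]
Ball 4: thrown@4 h=3 -> first land @7; rethrown@7 h=4 -> second land @11

Answer: 7 11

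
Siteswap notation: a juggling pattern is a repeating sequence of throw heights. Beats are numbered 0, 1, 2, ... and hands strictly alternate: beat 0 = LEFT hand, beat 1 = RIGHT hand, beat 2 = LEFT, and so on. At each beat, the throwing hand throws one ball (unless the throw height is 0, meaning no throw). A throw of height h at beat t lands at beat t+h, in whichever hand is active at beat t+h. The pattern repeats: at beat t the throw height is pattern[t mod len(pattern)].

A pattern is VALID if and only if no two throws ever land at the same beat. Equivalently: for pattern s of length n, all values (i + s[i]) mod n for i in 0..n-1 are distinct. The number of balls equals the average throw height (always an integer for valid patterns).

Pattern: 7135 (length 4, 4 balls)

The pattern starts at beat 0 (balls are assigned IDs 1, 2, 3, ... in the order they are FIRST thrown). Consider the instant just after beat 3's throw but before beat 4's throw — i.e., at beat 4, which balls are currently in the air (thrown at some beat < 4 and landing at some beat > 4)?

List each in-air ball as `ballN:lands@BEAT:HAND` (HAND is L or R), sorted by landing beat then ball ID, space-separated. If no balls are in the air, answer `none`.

Answer: ball2:lands@5:R ball1:lands@7:R ball3:lands@8:L

Derivation:
Beat 0 (L): throw ball1 h=7 -> lands@7:R; in-air after throw: [b1@7:R]
Beat 1 (R): throw ball2 h=1 -> lands@2:L; in-air after throw: [b2@2:L b1@7:R]
Beat 2 (L): throw ball2 h=3 -> lands@5:R; in-air after throw: [b2@5:R b1@7:R]
Beat 3 (R): throw ball3 h=5 -> lands@8:L; in-air after throw: [b2@5:R b1@7:R b3@8:L]
Beat 4 (L): throw ball4 h=7 -> lands@11:R; in-air after throw: [b2@5:R b1@7:R b3@8:L b4@11:R]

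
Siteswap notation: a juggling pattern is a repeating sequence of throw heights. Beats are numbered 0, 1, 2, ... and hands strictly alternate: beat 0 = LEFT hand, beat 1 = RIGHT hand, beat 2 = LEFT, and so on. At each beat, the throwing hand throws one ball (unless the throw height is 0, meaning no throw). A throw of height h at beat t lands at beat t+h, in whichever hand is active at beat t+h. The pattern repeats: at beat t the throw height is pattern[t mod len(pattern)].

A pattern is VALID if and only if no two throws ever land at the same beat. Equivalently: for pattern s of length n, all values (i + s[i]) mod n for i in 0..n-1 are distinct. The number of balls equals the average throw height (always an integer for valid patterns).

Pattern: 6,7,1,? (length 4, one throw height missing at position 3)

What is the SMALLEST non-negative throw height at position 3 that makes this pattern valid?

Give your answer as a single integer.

Answer: 2

Derivation:
i=0: (0 + 6) mod 4 = 2
i=1: (1 + 7) mod 4 = 0
i=2: (2 + 1) mod 4 = 3
i=3: s[i]=? (unknown)
Known residues: [0, 2, 3]; need a permutation of 0..3, so missing residue r = 1
Need (3 + s) mod 4 = 1; smallest s = (1 - 3) mod 4 = 2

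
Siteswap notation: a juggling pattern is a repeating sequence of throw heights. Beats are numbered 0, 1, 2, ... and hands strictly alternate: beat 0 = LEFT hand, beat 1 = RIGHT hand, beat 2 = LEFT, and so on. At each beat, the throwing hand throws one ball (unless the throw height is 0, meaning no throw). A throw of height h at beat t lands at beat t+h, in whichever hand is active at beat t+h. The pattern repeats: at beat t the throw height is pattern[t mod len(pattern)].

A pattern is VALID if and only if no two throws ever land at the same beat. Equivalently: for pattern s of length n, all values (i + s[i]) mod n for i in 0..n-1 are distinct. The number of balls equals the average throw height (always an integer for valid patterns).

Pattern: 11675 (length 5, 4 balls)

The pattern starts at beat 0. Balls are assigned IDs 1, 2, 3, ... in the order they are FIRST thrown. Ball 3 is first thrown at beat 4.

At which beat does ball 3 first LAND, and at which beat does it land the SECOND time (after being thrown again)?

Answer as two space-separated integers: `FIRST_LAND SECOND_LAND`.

Answer: 9 14

Derivation:
Beat 0 (L): throw ball1 h=1 -> lands@1:R; in-air after throw: [b1@1:R]
Beat 1 (R): throw ball1 h=1 -> lands@2:L; in-air after throw: [b1@2:L]
Beat 2 (L): throw ball1 h=6 -> lands@8:L; in-air after throw: [b1@8:L]
Beat 3 (R): throw ball2 h=7 -> lands@10:L; in-air after throw: [b1@8:L b2@10:L]
Beat 4 (L): throw ball3 h=5 -> lands@9:R; in-air after throw: [b1@8:L b3@9:R b2@10:L]
Beat 5 (R): throw ball4 h=1 -> lands@6:L; in-air after throw: [b4@6:L b1@8:L b3@9:R b2@10:L]
Beat 6 (L): throw ball4 h=1 -> lands@7:R; in-air after throw: [b4@7:R b1@8:L b3@9:R b2@10:L]
Beat 7 (R): throw ball4 h=6 -> lands@13:R; in-air after throw: [b1@8:L b3@9:R b2@10:L b4@13:R]
Beat 8 (L): throw ball1 h=7 -> lands@15:R; in-air after throw: [b3@9:R b2@10:L b4@13:R b1@15:R]
Beat 9 (R): throw ball3 h=5 -> lands@14:L; in-air after throw: [b2@10:L b4@13:R b3@14:L b1@15:R]
Beat 10 (L): throw ball2 h=1 -> lands@11:R; in-air after throw: [b2@11:R b4@13:R b3@14:L b1@15:R]
Beat 11 (R): throw ball2 h=1 -> lands@12:L; in-air after throw: [b2@12:L b4@13:R b3@14:L b1@15:R]
Beat 12 (L): throw ball2 h=6 -> lands@18:L; in-air after throw: [b4@13:R b3@14:L b1@15:R b2@18:L]
Beat 13 (R): throw ball4 h=7 -> lands@20:L; in-air after throw: [b3@14:L b1@15:R b2@18:L b4@20:L]
Beat 14 (L): throw ball3 h=5 -> lands@19:R; in-air after throw: [b1@15:R b2@18:L b3@19:R b4@20:L]
Ball 3: thrown@4 h=5 -> first land @9; rethrown@9 h=5 -> second land @14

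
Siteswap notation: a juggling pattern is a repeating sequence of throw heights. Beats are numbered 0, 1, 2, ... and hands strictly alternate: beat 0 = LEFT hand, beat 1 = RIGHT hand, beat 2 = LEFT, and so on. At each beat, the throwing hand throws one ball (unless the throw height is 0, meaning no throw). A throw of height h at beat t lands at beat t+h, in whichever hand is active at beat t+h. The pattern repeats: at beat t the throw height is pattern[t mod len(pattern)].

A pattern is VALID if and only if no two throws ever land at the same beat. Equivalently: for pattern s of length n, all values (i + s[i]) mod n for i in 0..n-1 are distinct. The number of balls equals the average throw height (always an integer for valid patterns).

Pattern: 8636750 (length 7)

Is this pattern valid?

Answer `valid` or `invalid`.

i=0: (i + s[i]) mod n = (0 + 8) mod 7 = 1
i=1: (i + s[i]) mod n = (1 + 6) mod 7 = 0
i=2: (i + s[i]) mod n = (2 + 3) mod 7 = 5
i=3: (i + s[i]) mod n = (3 + 6) mod 7 = 2
i=4: (i + s[i]) mod n = (4 + 7) mod 7 = 4
i=5: (i + s[i]) mod n = (5 + 5) mod 7 = 3
i=6: (i + s[i]) mod n = (6 + 0) mod 7 = 6
Residues: [1, 0, 5, 2, 4, 3, 6], distinct: True

Answer: valid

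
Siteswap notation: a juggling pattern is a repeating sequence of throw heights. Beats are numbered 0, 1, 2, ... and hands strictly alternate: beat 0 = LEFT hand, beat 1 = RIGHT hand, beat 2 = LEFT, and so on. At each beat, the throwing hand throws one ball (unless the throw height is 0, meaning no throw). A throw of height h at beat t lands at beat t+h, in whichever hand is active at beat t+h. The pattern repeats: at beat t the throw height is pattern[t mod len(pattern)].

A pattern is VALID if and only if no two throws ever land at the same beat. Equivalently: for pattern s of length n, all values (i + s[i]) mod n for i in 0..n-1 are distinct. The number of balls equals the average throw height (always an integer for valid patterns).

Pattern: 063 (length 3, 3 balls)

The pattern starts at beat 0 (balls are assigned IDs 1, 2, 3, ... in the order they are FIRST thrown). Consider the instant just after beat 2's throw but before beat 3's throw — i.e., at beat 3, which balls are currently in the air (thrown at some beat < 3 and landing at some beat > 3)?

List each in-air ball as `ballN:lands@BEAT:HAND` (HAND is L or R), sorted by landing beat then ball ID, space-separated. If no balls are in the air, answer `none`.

Answer: ball2:lands@5:R ball1:lands@7:R

Derivation:
Beat 1 (R): throw ball1 h=6 -> lands@7:R; in-air after throw: [b1@7:R]
Beat 2 (L): throw ball2 h=3 -> lands@5:R; in-air after throw: [b2@5:R b1@7:R]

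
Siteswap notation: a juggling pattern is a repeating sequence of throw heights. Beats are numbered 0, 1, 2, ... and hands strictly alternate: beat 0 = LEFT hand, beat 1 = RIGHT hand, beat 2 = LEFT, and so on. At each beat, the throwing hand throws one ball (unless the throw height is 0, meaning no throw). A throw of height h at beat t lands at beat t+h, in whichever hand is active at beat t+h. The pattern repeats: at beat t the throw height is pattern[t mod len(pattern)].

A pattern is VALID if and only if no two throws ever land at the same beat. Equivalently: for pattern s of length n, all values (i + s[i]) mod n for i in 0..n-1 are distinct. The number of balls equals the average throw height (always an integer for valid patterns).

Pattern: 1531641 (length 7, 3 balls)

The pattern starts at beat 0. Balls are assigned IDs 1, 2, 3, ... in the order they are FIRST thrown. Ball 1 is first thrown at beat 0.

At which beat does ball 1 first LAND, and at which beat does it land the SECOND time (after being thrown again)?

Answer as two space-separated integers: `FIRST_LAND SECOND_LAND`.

Answer: 1 6

Derivation:
Beat 0 (L): throw ball1 h=1 -> lands@1:R; in-air after throw: [b1@1:R]
Beat 1 (R): throw ball1 h=5 -> lands@6:L; in-air after throw: [b1@6:L]
Beat 2 (L): throw ball2 h=3 -> lands@5:R; in-air after throw: [b2@5:R b1@6:L]
Beat 3 (R): throw ball3 h=1 -> lands@4:L; in-air after throw: [b3@4:L b2@5:R b1@6:L]
Beat 4 (L): throw ball3 h=6 -> lands@10:L; in-air after throw: [b2@5:R b1@6:L b3@10:L]
Beat 5 (R): throw ball2 h=4 -> lands@9:R; in-air after throw: [b1@6:L b2@9:R b3@10:L]
Beat 6 (L): throw ball1 h=1 -> lands@7:R; in-air after throw: [b1@7:R b2@9:R b3@10:L]
Ball 1: thrown@0 h=1 -> first land @1; rethrown@1 h=5 -> second land @6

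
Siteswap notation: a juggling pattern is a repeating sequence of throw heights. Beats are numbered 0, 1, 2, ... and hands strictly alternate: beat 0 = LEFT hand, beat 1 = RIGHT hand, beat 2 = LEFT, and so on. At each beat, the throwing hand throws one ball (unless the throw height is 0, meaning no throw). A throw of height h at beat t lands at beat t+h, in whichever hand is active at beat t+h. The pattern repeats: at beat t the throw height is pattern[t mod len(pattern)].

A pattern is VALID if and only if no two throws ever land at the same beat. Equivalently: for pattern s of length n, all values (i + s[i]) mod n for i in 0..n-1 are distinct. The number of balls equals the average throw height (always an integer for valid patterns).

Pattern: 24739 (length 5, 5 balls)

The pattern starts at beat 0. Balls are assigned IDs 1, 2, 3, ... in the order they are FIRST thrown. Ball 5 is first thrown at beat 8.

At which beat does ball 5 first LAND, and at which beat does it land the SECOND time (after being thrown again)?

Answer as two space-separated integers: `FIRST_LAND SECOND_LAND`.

Answer: 11 15

Derivation:
Beat 0 (L): throw ball1 h=2 -> lands@2:L; in-air after throw: [b1@2:L]
Beat 1 (R): throw ball2 h=4 -> lands@5:R; in-air after throw: [b1@2:L b2@5:R]
Beat 2 (L): throw ball1 h=7 -> lands@9:R; in-air after throw: [b2@5:R b1@9:R]
Beat 3 (R): throw ball3 h=3 -> lands@6:L; in-air after throw: [b2@5:R b3@6:L b1@9:R]
Beat 4 (L): throw ball4 h=9 -> lands@13:R; in-air after throw: [b2@5:R b3@6:L b1@9:R b4@13:R]
Beat 5 (R): throw ball2 h=2 -> lands@7:R; in-air after throw: [b3@6:L b2@7:R b1@9:R b4@13:R]
Beat 6 (L): throw ball3 h=4 -> lands@10:L; in-air after throw: [b2@7:R b1@9:R b3@10:L b4@13:R]
Beat 7 (R): throw ball2 h=7 -> lands@14:L; in-air after throw: [b1@9:R b3@10:L b4@13:R b2@14:L]
Beat 8 (L): throw ball5 h=3 -> lands@11:R; in-air after throw: [b1@9:R b3@10:L b5@11:R b4@13:R b2@14:L]
Beat 9 (R): throw ball1 h=9 -> lands@18:L; in-air after throw: [b3@10:L b5@11:R b4@13:R b2@14:L b1@18:L]
Beat 10 (L): throw ball3 h=2 -> lands@12:L; in-air after throw: [b5@11:R b3@12:L b4@13:R b2@14:L b1@18:L]
Beat 11 (R): throw ball5 h=4 -> lands@15:R; in-air after throw: [b3@12:L b4@13:R b2@14:L b5@15:R b1@18:L]
Beat 12 (L): throw ball3 h=7 -> lands@19:R; in-air after throw: [b4@13:R b2@14:L b5@15:R b1@18:L b3@19:R]
Beat 13 (R): throw ball4 h=3 -> lands@16:L; in-air after throw: [b2@14:L b5@15:R b4@16:L b1@18:L b3@19:R]
Beat 14 (L): throw ball2 h=9 -> lands@23:R; in-air after throw: [b5@15:R b4@16:L b1@18:L b3@19:R b2@23:R]
Beat 15 (R): throw ball5 h=2 -> lands@17:R; in-air after throw: [b4@16:L b5@17:R b1@18:L b3@19:R b2@23:R]
Ball 5: thrown@8 h=3 -> first land @11; rethrown@11 h=4 -> second land @15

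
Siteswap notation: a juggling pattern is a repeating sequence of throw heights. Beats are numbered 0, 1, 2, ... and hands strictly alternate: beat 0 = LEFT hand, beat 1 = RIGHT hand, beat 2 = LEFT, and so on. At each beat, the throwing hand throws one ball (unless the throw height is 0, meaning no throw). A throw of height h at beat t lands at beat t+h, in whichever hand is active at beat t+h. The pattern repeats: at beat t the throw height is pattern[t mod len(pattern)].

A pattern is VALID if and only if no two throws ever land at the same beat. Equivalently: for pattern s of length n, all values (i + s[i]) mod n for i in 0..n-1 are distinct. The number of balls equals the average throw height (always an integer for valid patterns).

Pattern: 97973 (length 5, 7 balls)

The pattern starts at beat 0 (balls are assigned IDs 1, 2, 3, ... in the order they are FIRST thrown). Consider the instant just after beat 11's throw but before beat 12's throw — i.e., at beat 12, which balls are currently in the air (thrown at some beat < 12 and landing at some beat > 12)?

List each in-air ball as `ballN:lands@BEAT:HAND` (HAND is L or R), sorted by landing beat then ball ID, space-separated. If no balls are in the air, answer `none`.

Beat 0 (L): throw ball1 h=9 -> lands@9:R; in-air after throw: [b1@9:R]
Beat 1 (R): throw ball2 h=7 -> lands@8:L; in-air after throw: [b2@8:L b1@9:R]
Beat 2 (L): throw ball3 h=9 -> lands@11:R; in-air after throw: [b2@8:L b1@9:R b3@11:R]
Beat 3 (R): throw ball4 h=7 -> lands@10:L; in-air after throw: [b2@8:L b1@9:R b4@10:L b3@11:R]
Beat 4 (L): throw ball5 h=3 -> lands@7:R; in-air after throw: [b5@7:R b2@8:L b1@9:R b4@10:L b3@11:R]
Beat 5 (R): throw ball6 h=9 -> lands@14:L; in-air after throw: [b5@7:R b2@8:L b1@9:R b4@10:L b3@11:R b6@14:L]
Beat 6 (L): throw ball7 h=7 -> lands@13:R; in-air after throw: [b5@7:R b2@8:L b1@9:R b4@10:L b3@11:R b7@13:R b6@14:L]
Beat 7 (R): throw ball5 h=9 -> lands@16:L; in-air after throw: [b2@8:L b1@9:R b4@10:L b3@11:R b7@13:R b6@14:L b5@16:L]
Beat 8 (L): throw ball2 h=7 -> lands@15:R; in-air after throw: [b1@9:R b4@10:L b3@11:R b7@13:R b6@14:L b2@15:R b5@16:L]
Beat 9 (R): throw ball1 h=3 -> lands@12:L; in-air after throw: [b4@10:L b3@11:R b1@12:L b7@13:R b6@14:L b2@15:R b5@16:L]
Beat 10 (L): throw ball4 h=9 -> lands@19:R; in-air after throw: [b3@11:R b1@12:L b7@13:R b6@14:L b2@15:R b5@16:L b4@19:R]
Beat 11 (R): throw ball3 h=7 -> lands@18:L; in-air after throw: [b1@12:L b7@13:R b6@14:L b2@15:R b5@16:L b3@18:L b4@19:R]
Beat 12 (L): throw ball1 h=9 -> lands@21:R; in-air after throw: [b7@13:R b6@14:L b2@15:R b5@16:L b3@18:L b4@19:R b1@21:R]

Answer: ball7:lands@13:R ball6:lands@14:L ball2:lands@15:R ball5:lands@16:L ball3:lands@18:L ball4:lands@19:R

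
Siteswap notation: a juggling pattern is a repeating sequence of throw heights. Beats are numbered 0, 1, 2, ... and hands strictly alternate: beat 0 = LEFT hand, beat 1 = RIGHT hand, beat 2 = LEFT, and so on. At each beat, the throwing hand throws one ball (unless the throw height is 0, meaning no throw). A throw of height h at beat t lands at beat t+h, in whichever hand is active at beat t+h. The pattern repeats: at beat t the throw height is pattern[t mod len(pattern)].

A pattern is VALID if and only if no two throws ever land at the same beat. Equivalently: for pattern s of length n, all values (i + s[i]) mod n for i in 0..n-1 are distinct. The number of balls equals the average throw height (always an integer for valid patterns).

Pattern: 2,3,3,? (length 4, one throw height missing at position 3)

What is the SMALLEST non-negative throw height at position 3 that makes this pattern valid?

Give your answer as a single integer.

Answer: 0

Derivation:
i=0: (0 + 2) mod 4 = 2
i=1: (1 + 3) mod 4 = 0
i=2: (2 + 3) mod 4 = 1
i=3: s[i]=? (unknown)
Known residues: [0, 1, 2]; need a permutation of 0..3, so missing residue r = 3
Need (3 + s) mod 4 = 3; smallest s = (3 - 3) mod 4 = 0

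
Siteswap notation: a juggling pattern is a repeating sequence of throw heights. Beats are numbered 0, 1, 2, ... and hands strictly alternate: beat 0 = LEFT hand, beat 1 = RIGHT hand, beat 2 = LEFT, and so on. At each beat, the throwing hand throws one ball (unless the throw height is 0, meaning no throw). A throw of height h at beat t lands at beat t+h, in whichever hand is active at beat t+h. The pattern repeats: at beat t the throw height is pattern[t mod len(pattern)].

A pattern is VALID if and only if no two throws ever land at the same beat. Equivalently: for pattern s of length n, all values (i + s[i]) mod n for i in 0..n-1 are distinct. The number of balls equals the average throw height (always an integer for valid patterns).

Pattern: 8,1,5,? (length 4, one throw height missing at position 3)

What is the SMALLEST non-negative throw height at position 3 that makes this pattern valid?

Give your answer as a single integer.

i=0: (0 + 8) mod 4 = 0
i=1: (1 + 1) mod 4 = 2
i=2: (2 + 5) mod 4 = 3
i=3: s[i]=? (unknown)
Known residues: [0, 2, 3]; need a permutation of 0..3, so missing residue r = 1
Need (3 + s) mod 4 = 1; smallest s = (1 - 3) mod 4 = 2

Answer: 2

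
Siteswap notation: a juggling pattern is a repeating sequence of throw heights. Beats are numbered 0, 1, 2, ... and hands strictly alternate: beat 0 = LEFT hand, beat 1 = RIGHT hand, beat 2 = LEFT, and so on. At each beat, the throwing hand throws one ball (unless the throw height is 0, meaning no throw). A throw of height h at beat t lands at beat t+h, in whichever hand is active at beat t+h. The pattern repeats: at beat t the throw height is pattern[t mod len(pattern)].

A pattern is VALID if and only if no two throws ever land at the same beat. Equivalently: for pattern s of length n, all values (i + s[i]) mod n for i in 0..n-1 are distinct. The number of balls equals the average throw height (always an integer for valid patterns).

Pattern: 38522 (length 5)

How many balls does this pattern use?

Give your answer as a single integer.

Pattern = [3, 8, 5, 2, 2], length n = 5
  position 0: throw height = 3, running sum = 3
  position 1: throw height = 8, running sum = 11
  position 2: throw height = 5, running sum = 16
  position 3: throw height = 2, running sum = 18
  position 4: throw height = 2, running sum = 20
Total sum = 20; balls = sum / n = 20 / 5 = 4

Answer: 4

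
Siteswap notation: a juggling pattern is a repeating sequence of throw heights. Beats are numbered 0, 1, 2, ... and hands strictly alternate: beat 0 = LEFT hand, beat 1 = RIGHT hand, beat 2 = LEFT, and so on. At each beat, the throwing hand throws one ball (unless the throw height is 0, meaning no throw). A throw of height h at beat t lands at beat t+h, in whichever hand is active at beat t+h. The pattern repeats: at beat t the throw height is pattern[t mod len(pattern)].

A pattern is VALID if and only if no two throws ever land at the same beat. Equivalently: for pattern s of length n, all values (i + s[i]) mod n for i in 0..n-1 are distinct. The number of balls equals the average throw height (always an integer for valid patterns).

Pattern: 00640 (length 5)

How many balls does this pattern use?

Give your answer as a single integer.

Answer: 2

Derivation:
Pattern = [0, 0, 6, 4, 0], length n = 5
  position 0: throw height = 0, running sum = 0
  position 1: throw height = 0, running sum = 0
  position 2: throw height = 6, running sum = 6
  position 3: throw height = 4, running sum = 10
  position 4: throw height = 0, running sum = 10
Total sum = 10; balls = sum / n = 10 / 5 = 2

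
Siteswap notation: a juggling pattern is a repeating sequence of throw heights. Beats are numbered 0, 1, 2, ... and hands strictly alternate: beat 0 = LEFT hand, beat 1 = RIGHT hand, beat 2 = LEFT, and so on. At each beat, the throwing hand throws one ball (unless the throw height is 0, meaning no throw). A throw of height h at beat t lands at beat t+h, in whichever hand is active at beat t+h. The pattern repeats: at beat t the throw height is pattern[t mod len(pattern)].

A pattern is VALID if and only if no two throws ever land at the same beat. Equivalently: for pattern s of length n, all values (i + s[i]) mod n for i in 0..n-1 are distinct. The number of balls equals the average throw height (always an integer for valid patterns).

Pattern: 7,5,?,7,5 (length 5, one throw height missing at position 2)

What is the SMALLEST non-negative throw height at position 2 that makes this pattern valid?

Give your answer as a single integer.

i=0: (0 + 7) mod 5 = 2
i=1: (1 + 5) mod 5 = 1
i=2: s[i]=? (unknown)
i=3: (3 + 7) mod 5 = 0
i=4: (4 + 5) mod 5 = 4
Known residues: [0, 1, 2, 4]; need a permutation of 0..4, so missing residue r = 3
Need (2 + s) mod 5 = 3; smallest s = (3 - 2) mod 5 = 1

Answer: 1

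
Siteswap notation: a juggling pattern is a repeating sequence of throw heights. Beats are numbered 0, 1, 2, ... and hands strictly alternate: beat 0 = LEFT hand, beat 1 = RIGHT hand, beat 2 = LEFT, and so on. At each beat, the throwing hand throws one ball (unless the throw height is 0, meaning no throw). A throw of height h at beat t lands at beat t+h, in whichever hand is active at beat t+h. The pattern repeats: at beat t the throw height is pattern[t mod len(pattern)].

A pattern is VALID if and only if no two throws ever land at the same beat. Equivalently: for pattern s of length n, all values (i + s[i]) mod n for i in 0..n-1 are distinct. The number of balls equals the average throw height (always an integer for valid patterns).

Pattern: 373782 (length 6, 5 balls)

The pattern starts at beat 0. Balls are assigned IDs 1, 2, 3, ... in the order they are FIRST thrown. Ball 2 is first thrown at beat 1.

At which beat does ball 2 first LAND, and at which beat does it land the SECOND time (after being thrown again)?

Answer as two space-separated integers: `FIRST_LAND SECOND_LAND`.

Answer: 8 11

Derivation:
Beat 0 (L): throw ball1 h=3 -> lands@3:R; in-air after throw: [b1@3:R]
Beat 1 (R): throw ball2 h=7 -> lands@8:L; in-air after throw: [b1@3:R b2@8:L]
Beat 2 (L): throw ball3 h=3 -> lands@5:R; in-air after throw: [b1@3:R b3@5:R b2@8:L]
Beat 3 (R): throw ball1 h=7 -> lands@10:L; in-air after throw: [b3@5:R b2@8:L b1@10:L]
Beat 4 (L): throw ball4 h=8 -> lands@12:L; in-air after throw: [b3@5:R b2@8:L b1@10:L b4@12:L]
Beat 5 (R): throw ball3 h=2 -> lands@7:R; in-air after throw: [b3@7:R b2@8:L b1@10:L b4@12:L]
Beat 6 (L): throw ball5 h=3 -> lands@9:R; in-air after throw: [b3@7:R b2@8:L b5@9:R b1@10:L b4@12:L]
Beat 7 (R): throw ball3 h=7 -> lands@14:L; in-air after throw: [b2@8:L b5@9:R b1@10:L b4@12:L b3@14:L]
Beat 8 (L): throw ball2 h=3 -> lands@11:R; in-air after throw: [b5@9:R b1@10:L b2@11:R b4@12:L b3@14:L]
Beat 9 (R): throw ball5 h=7 -> lands@16:L; in-air after throw: [b1@10:L b2@11:R b4@12:L b3@14:L b5@16:L]
Beat 10 (L): throw ball1 h=8 -> lands@18:L; in-air after throw: [b2@11:R b4@12:L b3@14:L b5@16:L b1@18:L]
Beat 11 (R): throw ball2 h=2 -> lands@13:R; in-air after throw: [b4@12:L b2@13:R b3@14:L b5@16:L b1@18:L]
Ball 2: thrown@1 h=7 -> first land @8; rethrown@8 h=3 -> second land @11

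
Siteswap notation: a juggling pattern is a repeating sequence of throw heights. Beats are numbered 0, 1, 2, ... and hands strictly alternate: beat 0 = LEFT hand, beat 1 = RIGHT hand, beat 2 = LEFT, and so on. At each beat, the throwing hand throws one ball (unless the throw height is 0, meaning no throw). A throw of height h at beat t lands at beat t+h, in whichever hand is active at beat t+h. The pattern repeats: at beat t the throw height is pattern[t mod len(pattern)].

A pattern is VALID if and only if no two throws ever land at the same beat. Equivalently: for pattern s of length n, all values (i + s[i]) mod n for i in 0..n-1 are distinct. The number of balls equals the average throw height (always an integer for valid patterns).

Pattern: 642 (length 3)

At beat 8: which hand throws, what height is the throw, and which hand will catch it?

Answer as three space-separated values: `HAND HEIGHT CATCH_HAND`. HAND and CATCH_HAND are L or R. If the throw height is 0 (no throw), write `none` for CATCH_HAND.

Answer: L 2 L

Derivation:
Beat 8: 8 mod 2 = 0, so hand = L
Throw height = pattern[8 mod 3] = pattern[2] = 2
Lands at beat 8+2=10, 10 mod 2 = 0, so catch hand = L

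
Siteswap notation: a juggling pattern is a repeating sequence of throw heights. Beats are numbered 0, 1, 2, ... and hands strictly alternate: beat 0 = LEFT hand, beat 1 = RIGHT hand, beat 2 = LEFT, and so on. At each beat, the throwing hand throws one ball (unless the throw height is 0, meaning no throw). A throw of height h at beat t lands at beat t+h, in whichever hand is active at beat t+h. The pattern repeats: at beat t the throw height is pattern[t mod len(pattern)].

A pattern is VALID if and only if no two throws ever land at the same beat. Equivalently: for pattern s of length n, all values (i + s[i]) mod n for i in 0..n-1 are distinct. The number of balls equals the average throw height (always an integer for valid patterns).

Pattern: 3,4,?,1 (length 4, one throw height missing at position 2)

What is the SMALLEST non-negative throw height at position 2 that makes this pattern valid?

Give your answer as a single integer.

Answer: 0

Derivation:
i=0: (0 + 3) mod 4 = 3
i=1: (1 + 4) mod 4 = 1
i=2: s[i]=? (unknown)
i=3: (3 + 1) mod 4 = 0
Known residues: [0, 1, 3]; need a permutation of 0..3, so missing residue r = 2
Need (2 + s) mod 4 = 2; smallest s = (2 - 2) mod 4 = 0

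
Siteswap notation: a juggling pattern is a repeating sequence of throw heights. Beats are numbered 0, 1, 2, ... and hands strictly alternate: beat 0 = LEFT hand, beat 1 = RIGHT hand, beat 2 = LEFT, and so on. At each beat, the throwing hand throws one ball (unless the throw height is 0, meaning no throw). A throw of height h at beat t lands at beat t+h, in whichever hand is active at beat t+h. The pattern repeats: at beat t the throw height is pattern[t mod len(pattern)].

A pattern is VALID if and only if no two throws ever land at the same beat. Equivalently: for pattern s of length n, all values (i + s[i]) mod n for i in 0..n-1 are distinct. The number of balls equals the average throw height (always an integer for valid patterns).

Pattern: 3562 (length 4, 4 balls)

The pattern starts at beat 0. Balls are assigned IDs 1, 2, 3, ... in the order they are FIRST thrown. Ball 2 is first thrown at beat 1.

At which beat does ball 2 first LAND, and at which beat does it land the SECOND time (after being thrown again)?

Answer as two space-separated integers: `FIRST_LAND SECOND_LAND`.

Beat 0 (L): throw ball1 h=3 -> lands@3:R; in-air after throw: [b1@3:R]
Beat 1 (R): throw ball2 h=5 -> lands@6:L; in-air after throw: [b1@3:R b2@6:L]
Beat 2 (L): throw ball3 h=6 -> lands@8:L; in-air after throw: [b1@3:R b2@6:L b3@8:L]
Beat 3 (R): throw ball1 h=2 -> lands@5:R; in-air after throw: [b1@5:R b2@6:L b3@8:L]
Beat 4 (L): throw ball4 h=3 -> lands@7:R; in-air after throw: [b1@5:R b2@6:L b4@7:R b3@8:L]
Beat 5 (R): throw ball1 h=5 -> lands@10:L; in-air after throw: [b2@6:L b4@7:R b3@8:L b1@10:L]
Beat 6 (L): throw ball2 h=6 -> lands@12:L; in-air after throw: [b4@7:R b3@8:L b1@10:L b2@12:L]
Beat 7 (R): throw ball4 h=2 -> lands@9:R; in-air after throw: [b3@8:L b4@9:R b1@10:L b2@12:L]
Beat 8 (L): throw ball3 h=3 -> lands@11:R; in-air after throw: [b4@9:R b1@10:L b3@11:R b2@12:L]
Beat 9 (R): throw ball4 h=5 -> lands@14:L; in-air after throw: [b1@10:L b3@11:R b2@12:L b4@14:L]
Beat 10 (L): throw ball1 h=6 -> lands@16:L; in-air after throw: [b3@11:R b2@12:L b4@14:L b1@16:L]
Beat 11 (R): throw ball3 h=2 -> lands@13:R; in-air after throw: [b2@12:L b3@13:R b4@14:L b1@16:L]
Beat 12 (L): throw ball2 h=3 -> lands@15:R; in-air after throw: [b3@13:R b4@14:L b2@15:R b1@16:L]
Ball 2: thrown@1 h=5 -> first land @6; rethrown@6 h=6 -> second land @12

Answer: 6 12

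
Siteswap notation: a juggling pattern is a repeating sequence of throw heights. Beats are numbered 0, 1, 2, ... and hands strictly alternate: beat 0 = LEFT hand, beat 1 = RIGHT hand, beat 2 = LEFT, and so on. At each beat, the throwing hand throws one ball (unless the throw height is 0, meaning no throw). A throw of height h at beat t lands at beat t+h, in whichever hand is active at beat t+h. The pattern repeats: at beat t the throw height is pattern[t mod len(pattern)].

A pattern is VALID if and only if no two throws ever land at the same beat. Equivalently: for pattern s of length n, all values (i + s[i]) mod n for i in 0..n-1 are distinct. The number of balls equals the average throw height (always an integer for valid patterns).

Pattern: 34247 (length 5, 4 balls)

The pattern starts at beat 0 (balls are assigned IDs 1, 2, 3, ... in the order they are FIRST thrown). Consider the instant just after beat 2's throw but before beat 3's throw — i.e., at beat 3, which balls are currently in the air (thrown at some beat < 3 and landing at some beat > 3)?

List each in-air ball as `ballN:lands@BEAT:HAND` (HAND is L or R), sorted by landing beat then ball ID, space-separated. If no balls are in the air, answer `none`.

Answer: ball3:lands@4:L ball2:lands@5:R

Derivation:
Beat 0 (L): throw ball1 h=3 -> lands@3:R; in-air after throw: [b1@3:R]
Beat 1 (R): throw ball2 h=4 -> lands@5:R; in-air after throw: [b1@3:R b2@5:R]
Beat 2 (L): throw ball3 h=2 -> lands@4:L; in-air after throw: [b1@3:R b3@4:L b2@5:R]
Beat 3 (R): throw ball1 h=4 -> lands@7:R; in-air after throw: [b3@4:L b2@5:R b1@7:R]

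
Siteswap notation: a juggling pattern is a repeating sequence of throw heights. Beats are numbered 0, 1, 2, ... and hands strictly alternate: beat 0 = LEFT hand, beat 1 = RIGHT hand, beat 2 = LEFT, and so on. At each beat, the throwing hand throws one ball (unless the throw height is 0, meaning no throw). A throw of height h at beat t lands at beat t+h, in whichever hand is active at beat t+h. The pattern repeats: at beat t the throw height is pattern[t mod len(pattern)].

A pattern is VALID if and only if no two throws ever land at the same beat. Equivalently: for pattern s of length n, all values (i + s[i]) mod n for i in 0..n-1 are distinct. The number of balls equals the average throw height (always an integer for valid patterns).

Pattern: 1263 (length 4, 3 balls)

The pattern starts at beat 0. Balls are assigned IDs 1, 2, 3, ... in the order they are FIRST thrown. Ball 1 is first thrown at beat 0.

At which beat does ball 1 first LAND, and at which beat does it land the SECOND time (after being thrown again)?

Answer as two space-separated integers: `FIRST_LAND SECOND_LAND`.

Beat 0 (L): throw ball1 h=1 -> lands@1:R; in-air after throw: [b1@1:R]
Beat 1 (R): throw ball1 h=2 -> lands@3:R; in-air after throw: [b1@3:R]
Beat 2 (L): throw ball2 h=6 -> lands@8:L; in-air after throw: [b1@3:R b2@8:L]
Beat 3 (R): throw ball1 h=3 -> lands@6:L; in-air after throw: [b1@6:L b2@8:L]
Ball 1: thrown@0 h=1 -> first land @1; rethrown@1 h=2 -> second land @3

Answer: 1 3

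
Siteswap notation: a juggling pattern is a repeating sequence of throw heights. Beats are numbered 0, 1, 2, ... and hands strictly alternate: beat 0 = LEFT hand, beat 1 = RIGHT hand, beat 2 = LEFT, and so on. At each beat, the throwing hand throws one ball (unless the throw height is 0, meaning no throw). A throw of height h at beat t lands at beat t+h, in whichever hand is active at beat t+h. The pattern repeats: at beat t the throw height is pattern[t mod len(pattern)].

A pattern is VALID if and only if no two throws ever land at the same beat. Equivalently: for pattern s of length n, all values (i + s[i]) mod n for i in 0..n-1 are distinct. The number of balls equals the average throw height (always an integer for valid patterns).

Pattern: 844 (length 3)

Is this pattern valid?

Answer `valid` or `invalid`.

Answer: invalid

Derivation:
i=0: (i + s[i]) mod n = (0 + 8) mod 3 = 2
i=1: (i + s[i]) mod n = (1 + 4) mod 3 = 2
i=2: (i + s[i]) mod n = (2 + 4) mod 3 = 0
Residues: [2, 2, 0], distinct: False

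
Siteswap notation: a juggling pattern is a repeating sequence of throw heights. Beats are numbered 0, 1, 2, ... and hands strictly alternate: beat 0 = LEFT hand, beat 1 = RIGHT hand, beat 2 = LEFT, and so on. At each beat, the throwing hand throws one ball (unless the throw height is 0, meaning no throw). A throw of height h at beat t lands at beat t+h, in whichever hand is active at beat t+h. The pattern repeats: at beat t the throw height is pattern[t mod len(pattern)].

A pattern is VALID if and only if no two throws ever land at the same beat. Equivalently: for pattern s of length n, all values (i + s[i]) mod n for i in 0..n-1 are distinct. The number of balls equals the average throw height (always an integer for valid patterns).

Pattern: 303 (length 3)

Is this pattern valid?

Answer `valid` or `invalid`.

i=0: (i + s[i]) mod n = (0 + 3) mod 3 = 0
i=1: (i + s[i]) mod n = (1 + 0) mod 3 = 1
i=2: (i + s[i]) mod n = (2 + 3) mod 3 = 2
Residues: [0, 1, 2], distinct: True

Answer: valid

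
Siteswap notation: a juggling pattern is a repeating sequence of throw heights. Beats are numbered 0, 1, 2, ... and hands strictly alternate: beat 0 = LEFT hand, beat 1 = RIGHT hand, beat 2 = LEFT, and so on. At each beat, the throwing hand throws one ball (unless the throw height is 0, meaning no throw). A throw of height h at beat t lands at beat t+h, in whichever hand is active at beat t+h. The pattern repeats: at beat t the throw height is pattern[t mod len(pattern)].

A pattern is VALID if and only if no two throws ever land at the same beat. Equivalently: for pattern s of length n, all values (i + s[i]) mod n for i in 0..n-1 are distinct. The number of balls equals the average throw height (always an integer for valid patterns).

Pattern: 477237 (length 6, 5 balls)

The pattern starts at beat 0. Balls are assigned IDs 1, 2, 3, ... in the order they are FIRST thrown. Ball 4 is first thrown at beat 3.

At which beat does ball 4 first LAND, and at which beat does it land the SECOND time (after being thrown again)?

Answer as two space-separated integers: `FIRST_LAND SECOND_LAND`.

Beat 0 (L): throw ball1 h=4 -> lands@4:L; in-air after throw: [b1@4:L]
Beat 1 (R): throw ball2 h=7 -> lands@8:L; in-air after throw: [b1@4:L b2@8:L]
Beat 2 (L): throw ball3 h=7 -> lands@9:R; in-air after throw: [b1@4:L b2@8:L b3@9:R]
Beat 3 (R): throw ball4 h=2 -> lands@5:R; in-air after throw: [b1@4:L b4@5:R b2@8:L b3@9:R]
Beat 4 (L): throw ball1 h=3 -> lands@7:R; in-air after throw: [b4@5:R b1@7:R b2@8:L b3@9:R]
Beat 5 (R): throw ball4 h=7 -> lands@12:L; in-air after throw: [b1@7:R b2@8:L b3@9:R b4@12:L]
Beat 6 (L): throw ball5 h=4 -> lands@10:L; in-air after throw: [b1@7:R b2@8:L b3@9:R b5@10:L b4@12:L]
Beat 7 (R): throw ball1 h=7 -> lands@14:L; in-air after throw: [b2@8:L b3@9:R b5@10:L b4@12:L b1@14:L]
Beat 8 (L): throw ball2 h=7 -> lands@15:R; in-air after throw: [b3@9:R b5@10:L b4@12:L b1@14:L b2@15:R]
Beat 9 (R): throw ball3 h=2 -> lands@11:R; in-air after throw: [b5@10:L b3@11:R b4@12:L b1@14:L b2@15:R]
Beat 10 (L): throw ball5 h=3 -> lands@13:R; in-air after throw: [b3@11:R b4@12:L b5@13:R b1@14:L b2@15:R]
Beat 11 (R): throw ball3 h=7 -> lands@18:L; in-air after throw: [b4@12:L b5@13:R b1@14:L b2@15:R b3@18:L]
Beat 12 (L): throw ball4 h=4 -> lands@16:L; in-air after throw: [b5@13:R b1@14:L b2@15:R b4@16:L b3@18:L]
Ball 4: thrown@3 h=2 -> first land @5; rethrown@5 h=7 -> second land @12

Answer: 5 12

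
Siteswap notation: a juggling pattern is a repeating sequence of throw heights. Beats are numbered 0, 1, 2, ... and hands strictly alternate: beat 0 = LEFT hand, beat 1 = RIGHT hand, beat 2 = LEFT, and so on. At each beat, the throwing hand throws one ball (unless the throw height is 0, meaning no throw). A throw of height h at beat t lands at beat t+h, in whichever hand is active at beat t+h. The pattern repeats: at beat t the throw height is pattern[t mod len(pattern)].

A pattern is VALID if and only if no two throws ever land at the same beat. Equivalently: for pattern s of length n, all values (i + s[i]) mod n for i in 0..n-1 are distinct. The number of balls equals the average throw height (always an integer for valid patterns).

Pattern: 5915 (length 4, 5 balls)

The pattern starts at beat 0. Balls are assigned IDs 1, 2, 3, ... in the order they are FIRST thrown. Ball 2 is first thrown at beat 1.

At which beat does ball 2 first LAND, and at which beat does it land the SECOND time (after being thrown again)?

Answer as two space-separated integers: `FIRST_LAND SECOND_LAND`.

Answer: 10 11

Derivation:
Beat 0 (L): throw ball1 h=5 -> lands@5:R; in-air after throw: [b1@5:R]
Beat 1 (R): throw ball2 h=9 -> lands@10:L; in-air after throw: [b1@5:R b2@10:L]
Beat 2 (L): throw ball3 h=1 -> lands@3:R; in-air after throw: [b3@3:R b1@5:R b2@10:L]
Beat 3 (R): throw ball3 h=5 -> lands@8:L; in-air after throw: [b1@5:R b3@8:L b2@10:L]
Beat 4 (L): throw ball4 h=5 -> lands@9:R; in-air after throw: [b1@5:R b3@8:L b4@9:R b2@10:L]
Beat 5 (R): throw ball1 h=9 -> lands@14:L; in-air after throw: [b3@8:L b4@9:R b2@10:L b1@14:L]
Beat 6 (L): throw ball5 h=1 -> lands@7:R; in-air after throw: [b5@7:R b3@8:L b4@9:R b2@10:L b1@14:L]
Beat 7 (R): throw ball5 h=5 -> lands@12:L; in-air after throw: [b3@8:L b4@9:R b2@10:L b5@12:L b1@14:L]
Beat 8 (L): throw ball3 h=5 -> lands@13:R; in-air after throw: [b4@9:R b2@10:L b5@12:L b3@13:R b1@14:L]
Beat 9 (R): throw ball4 h=9 -> lands@18:L; in-air after throw: [b2@10:L b5@12:L b3@13:R b1@14:L b4@18:L]
Beat 10 (L): throw ball2 h=1 -> lands@11:R; in-air after throw: [b2@11:R b5@12:L b3@13:R b1@14:L b4@18:L]
Beat 11 (R): throw ball2 h=5 -> lands@16:L; in-air after throw: [b5@12:L b3@13:R b1@14:L b2@16:L b4@18:L]
Ball 2: thrown@1 h=9 -> first land @10; rethrown@10 h=1 -> second land @11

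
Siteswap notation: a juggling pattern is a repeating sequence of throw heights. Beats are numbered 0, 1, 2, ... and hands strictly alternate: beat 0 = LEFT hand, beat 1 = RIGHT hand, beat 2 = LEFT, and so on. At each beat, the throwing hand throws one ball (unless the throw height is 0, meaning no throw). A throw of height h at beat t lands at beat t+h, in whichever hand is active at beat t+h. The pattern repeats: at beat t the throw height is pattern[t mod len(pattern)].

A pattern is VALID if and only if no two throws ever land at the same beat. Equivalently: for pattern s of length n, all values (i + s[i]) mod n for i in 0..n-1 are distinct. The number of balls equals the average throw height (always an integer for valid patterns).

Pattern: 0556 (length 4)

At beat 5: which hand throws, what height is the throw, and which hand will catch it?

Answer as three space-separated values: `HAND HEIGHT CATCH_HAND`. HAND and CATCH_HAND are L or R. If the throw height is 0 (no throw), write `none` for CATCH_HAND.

Beat 5: 5 mod 2 = 1, so hand = R
Throw height = pattern[5 mod 4] = pattern[1] = 5
Lands at beat 5+5=10, 10 mod 2 = 0, so catch hand = L

Answer: R 5 L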